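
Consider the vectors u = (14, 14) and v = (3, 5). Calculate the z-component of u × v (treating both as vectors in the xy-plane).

28

14·5 - 14·3 = 70 - 42 = 28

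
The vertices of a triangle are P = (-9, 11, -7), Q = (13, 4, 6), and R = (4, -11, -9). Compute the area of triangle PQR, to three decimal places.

269.174

PQ = (22, -7, 13),  PR = (13, -22, -2)
i: (-7)·(-2) - 13·(-22) = 14 - (-286) = 300
j: 13·13 - 22·(-2) = 169 - (-44) = 213
k: 22·(-22) - (-7)·13 = -484 - (-91) = -393
PQ × PR = (300, 213, -393)
|PQ × PR| = √289818 ≈ 538.3475
area = ½ · 538.3475 ≈ 269.174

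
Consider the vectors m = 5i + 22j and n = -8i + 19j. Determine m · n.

m · n = 5·(-8) + 22·19 = -40 + 418 = 378

378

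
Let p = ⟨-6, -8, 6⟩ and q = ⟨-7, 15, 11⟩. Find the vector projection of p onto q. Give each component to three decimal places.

p · q = (-6)·(-7) + (-8)·15 + 6·11 = 42 - 120 + 66 = -12
|q|² = 49 + 225 + 121 = 395
proj_q p = (-12/395) · (-7, 15, 11) ≈ (0.213, -0.456, -0.334)

(0.213, -0.456, -0.334)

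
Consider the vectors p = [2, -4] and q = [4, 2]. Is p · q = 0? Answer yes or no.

yes

p · q = 2·4 + (-4)·2 = 8 - 8 = 0
Zero, so the vectors are orthogonal.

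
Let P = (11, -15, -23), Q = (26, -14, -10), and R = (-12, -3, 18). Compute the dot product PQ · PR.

200

PQ = Q − P = (15, 1, 13)
PR = R − P = (-23, 12, 41)
PQ · PR = 15·(-23) + 1·12 + 13·41 = -345 + 12 + 533 = 200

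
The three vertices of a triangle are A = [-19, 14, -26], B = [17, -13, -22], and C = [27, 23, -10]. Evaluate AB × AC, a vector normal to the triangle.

AB = (36, -27, 4)
AC = (46, 9, 16)
i: (-27)·16 - 4·9 = -432 - 36 = -468
j: 4·46 - 36·16 = 184 - 576 = -392
k: 36·9 - (-27)·46 = 324 - (-1242) = 1566
AB × AC = (-468, -392, 1566)

(-468, -392, 1566)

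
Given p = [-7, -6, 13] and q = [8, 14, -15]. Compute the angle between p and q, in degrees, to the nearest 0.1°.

162.6

p · q = (-7)·8 + (-6)·14 + 13·(-15) = -56 - 84 - 195 = -335
|p|² = 49 + 36 + 169 = 254,  |p| = √254 ≈ 15.937377
|q|² = 64 + 196 + 225 = 485,  |q| = √485 ≈ 22.022716
cos θ = -335 / (15.937377 · 22.022716) ≈ -0.95446
θ = arccos(-0.95446) ≈ 162.6°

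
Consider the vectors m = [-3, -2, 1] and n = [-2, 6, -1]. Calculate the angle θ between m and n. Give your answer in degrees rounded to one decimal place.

107.0

m · n = (-3)·(-2) + (-2)·6 + 1·(-1) = 6 - 12 - 1 = -7
|m|² = 9 + 4 + 1 = 14,  |m| = √14 ≈ 3.741657
|n|² = 4 + 36 + 1 = 41,  |n| = √41 ≈ 6.403124
cos θ = -7 / (3.741657 · 6.403124) ≈ -0.29217
θ = arccos(-0.29217) ≈ 107.0°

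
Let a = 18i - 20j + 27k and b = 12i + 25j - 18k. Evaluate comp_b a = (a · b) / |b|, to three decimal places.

-23.291

a · b = 18·12 + (-20)·25 + 27·(-18) = 216 - 500 - 486 = -770
|b| = √(144 + 625 + 324) = √1093 ≈ 33.0606
comp_b a = -770 / √1093 ≈ -23.291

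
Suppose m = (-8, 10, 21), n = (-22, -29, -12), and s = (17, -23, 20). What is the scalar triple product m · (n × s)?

30187

n × s:
i: (-29)·20 - (-12)·(-23) = -580 - 276 = -856
j: (-12)·17 - (-22)·20 = -204 - (-440) = 236
k: (-22)·(-23) - (-29)·17 = 506 - (-493) = 999
n × s = (-856, 236, 999)
m · (n × s) = (-8)·(-856) + 10·236 + 21·999 = 6848 + 2360 + 20979 = 30187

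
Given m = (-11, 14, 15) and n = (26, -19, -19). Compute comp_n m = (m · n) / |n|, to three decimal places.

-22.386

m · n = (-11)·26 + 14·(-19) + 15·(-19) = -286 - 266 - 285 = -837
|n| = √(676 + 361 + 361) = √1398 ≈ 37.3898
comp_n m = -837 / √1398 ≈ -22.386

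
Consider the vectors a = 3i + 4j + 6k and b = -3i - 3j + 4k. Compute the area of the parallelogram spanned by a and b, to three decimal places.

i: 4·4 - 6·(-3) = 16 - (-18) = 34
j: 6·(-3) - 3·4 = -18 - 12 = -30
k: 3·(-3) - 4·(-3) = -9 - (-12) = 3
a × b = (34, -30, 3)
|a × b| = √(34² + (-30)² + 3²) = √2065 ≈ 45.4423

45.442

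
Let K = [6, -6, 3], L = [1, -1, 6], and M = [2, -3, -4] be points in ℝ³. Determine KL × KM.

(-44, -47, 5)

KL = (-5, 5, 3)
KM = (-4, 3, -7)
i: 5·(-7) - 3·3 = -35 - 9 = -44
j: 3·(-4) - (-5)·(-7) = -12 - 35 = -47
k: (-5)·3 - 5·(-4) = -15 - (-20) = 5
KL × KM = (-44, -47, 5)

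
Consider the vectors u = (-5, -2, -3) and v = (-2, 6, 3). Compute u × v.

i: (-2)·3 - (-3)·6 = -6 - (-18) = 12
j: (-3)·(-2) - (-5)·3 = 6 - (-15) = 21
k: (-5)·6 - (-2)·(-2) = -30 - 4 = -34
u × v = (12, 21, -34)

(12, 21, -34)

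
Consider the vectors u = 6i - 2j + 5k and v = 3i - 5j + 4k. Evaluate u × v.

i: (-2)·4 - 5·(-5) = -8 - (-25) = 17
j: 5·3 - 6·4 = 15 - 24 = -9
k: 6·(-5) - (-2)·3 = -30 - (-6) = -24
u × v = (17, -9, -24)

(17, -9, -24)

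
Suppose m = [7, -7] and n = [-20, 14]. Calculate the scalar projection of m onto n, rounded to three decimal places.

m · n = 7·(-20) + (-7)·14 = -140 - 98 = -238
|n| = √(400 + 196) = √596 ≈ 24.4131
comp_n m = -238 / √596 ≈ -9.749

-9.749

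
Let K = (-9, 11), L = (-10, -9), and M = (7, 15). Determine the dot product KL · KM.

KL = L − K = (-1, -20)
KM = M − K = (16, 4)
KL · KM = (-1)·16 + (-20)·4 = -16 - 80 = -96

-96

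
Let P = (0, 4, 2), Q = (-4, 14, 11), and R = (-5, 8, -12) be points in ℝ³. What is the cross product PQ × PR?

(-176, -101, 34)

PQ = (-4, 10, 9)
PR = (-5, 4, -14)
i: 10·(-14) - 9·4 = -140 - 36 = -176
j: 9·(-5) - (-4)·(-14) = -45 - 56 = -101
k: (-4)·4 - 10·(-5) = -16 - (-50) = 34
PQ × PR = (-176, -101, 34)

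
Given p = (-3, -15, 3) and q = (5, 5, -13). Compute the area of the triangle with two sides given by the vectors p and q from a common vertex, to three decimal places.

i: (-15)·(-13) - 3·5 = 195 - 15 = 180
j: 3·5 - (-3)·(-13) = 15 - 39 = -24
k: (-3)·5 - (-15)·5 = -15 - (-75) = 60
p × q = (180, -24, 60)
|p × q| = √(180² + (-24)² + 60²) = √36576 ≈ 191.2485
area = ½ · 191.2485 ≈ 95.624

95.624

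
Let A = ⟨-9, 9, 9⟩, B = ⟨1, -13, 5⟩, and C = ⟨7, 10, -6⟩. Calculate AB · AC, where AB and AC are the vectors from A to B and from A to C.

AB = B − A = (10, -22, -4)
AC = C − A = (16, 1, -15)
AB · AC = 10·16 + (-22)·1 + (-4)·(-15) = 160 - 22 + 60 = 198

198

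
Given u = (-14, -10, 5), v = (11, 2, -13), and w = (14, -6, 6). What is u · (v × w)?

2934

v × w:
i: 2·6 - (-13)·(-6) = 12 - 78 = -66
j: (-13)·14 - 11·6 = -182 - 66 = -248
k: 11·(-6) - 2·14 = -66 - 28 = -94
v × w = (-66, -248, -94)
u · (v × w) = (-14)·(-66) + (-10)·(-248) + 5·(-94) = 924 + 2480 - 470 = 2934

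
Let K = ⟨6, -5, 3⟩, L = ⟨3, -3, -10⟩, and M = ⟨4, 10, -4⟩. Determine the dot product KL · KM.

KL = L − K = (-3, 2, -13)
KM = M − K = (-2, 15, -7)
KL · KM = (-3)·(-2) + 2·15 + (-13)·(-7) = 6 + 30 + 91 = 127

127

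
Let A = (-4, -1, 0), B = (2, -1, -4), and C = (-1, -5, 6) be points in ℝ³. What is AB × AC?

AB = (6, 0, -4)
AC = (3, -4, 6)
i: 0·6 - (-4)·(-4) = 0 - 16 = -16
j: (-4)·3 - 6·6 = -12 - 36 = -48
k: 6·(-4) - 0·3 = -24 - 0 = -24
AB × AC = (-16, -48, -24)

(-16, -48, -24)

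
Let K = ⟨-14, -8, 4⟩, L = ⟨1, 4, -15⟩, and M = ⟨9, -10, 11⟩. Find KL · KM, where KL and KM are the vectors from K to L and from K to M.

KL = L − K = (15, 12, -19)
KM = M − K = (23, -2, 7)
KL · KM = 15·23 + 12·(-2) + (-19)·7 = 345 - 24 - 133 = 188

188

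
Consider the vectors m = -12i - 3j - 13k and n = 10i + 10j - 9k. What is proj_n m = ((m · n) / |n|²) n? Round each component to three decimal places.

m · n = (-12)·10 + (-3)·10 + (-13)·(-9) = -120 - 30 + 117 = -33
|n|² = 100 + 100 + 81 = 281
proj_n m = (-33/281) · (10, 10, -9) ≈ (-1.174, -1.174, 1.057)

(-1.174, -1.174, 1.057)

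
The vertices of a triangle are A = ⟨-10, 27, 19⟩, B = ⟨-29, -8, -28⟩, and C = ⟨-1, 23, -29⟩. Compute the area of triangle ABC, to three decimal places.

AB = (-19, -35, -47),  AC = (9, -4, -48)
i: (-35)·(-48) - (-47)·(-4) = 1680 - 188 = 1492
j: (-47)·9 - (-19)·(-48) = -423 - 912 = -1335
k: (-19)·(-4) - (-35)·9 = 76 - (-315) = 391
AB × AC = (1492, -1335, 391)
|AB × AC| = √4161170 ≈ 2039.8946
area = ½ · 2039.8946 ≈ 1019.947

1019.947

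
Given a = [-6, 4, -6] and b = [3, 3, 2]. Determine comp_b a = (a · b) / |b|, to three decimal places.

a · b = (-6)·3 + 4·3 + (-6)·2 = -18 + 12 - 12 = -18
|b| = √(9 + 9 + 4) = √22 ≈ 4.6904
comp_b a = -18 / √22 ≈ -3.838

-3.838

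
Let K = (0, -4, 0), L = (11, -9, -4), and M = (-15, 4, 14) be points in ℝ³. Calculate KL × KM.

(-38, -94, 13)

KL = (11, -5, -4)
KM = (-15, 8, 14)
i: (-5)·14 - (-4)·8 = -70 - (-32) = -38
j: (-4)·(-15) - 11·14 = 60 - 154 = -94
k: 11·8 - (-5)·(-15) = 88 - 75 = 13
KL × KM = (-38, -94, 13)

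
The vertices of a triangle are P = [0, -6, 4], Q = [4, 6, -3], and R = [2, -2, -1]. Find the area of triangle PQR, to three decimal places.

PQ = (4, 12, -7),  PR = (2, 4, -5)
i: 12·(-5) - (-7)·4 = -60 - (-28) = -32
j: (-7)·2 - 4·(-5) = -14 - (-20) = 6
k: 4·4 - 12·2 = 16 - 24 = -8
PQ × PR = (-32, 6, -8)
|PQ × PR| = √1124 ≈ 33.5261
area = ½ · 33.5261 ≈ 16.763

16.763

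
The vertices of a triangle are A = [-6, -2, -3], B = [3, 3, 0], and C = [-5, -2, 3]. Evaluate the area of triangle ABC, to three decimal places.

AB = (9, 5, 3),  AC = (1, 0, 6)
i: 5·6 - 3·0 = 30 - 0 = 30
j: 3·1 - 9·6 = 3 - 54 = -51
k: 9·0 - 5·1 = 0 - 5 = -5
AB × AC = (30, -51, -5)
|AB × AC| = √3526 ≈ 59.3801
area = ½ · 59.3801 ≈ 29.690

29.690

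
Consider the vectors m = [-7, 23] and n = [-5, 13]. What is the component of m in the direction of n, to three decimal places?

23.980

m · n = (-7)·(-5) + 23·13 = 35 + 299 = 334
|n| = √(25 + 169) = √194 ≈ 13.9284
comp_n m = 334 / √194 ≈ 23.980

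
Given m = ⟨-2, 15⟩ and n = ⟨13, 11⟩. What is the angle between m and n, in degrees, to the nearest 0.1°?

m · n = (-2)·13 + 15·11 = -26 + 165 = 139
|m|² = 4 + 225 = 229,  |m| = √229 ≈ 15.132746
|n|² = 169 + 121 = 290,  |n| = √290 ≈ 17.029386
cos θ = 139 / (15.132746 · 17.029386) ≈ 0.53938
θ = arccos(0.53938) ≈ 57.4°

57.4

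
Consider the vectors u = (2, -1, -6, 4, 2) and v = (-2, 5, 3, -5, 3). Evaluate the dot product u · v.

u · v = 2·(-2) + (-1)·5 + (-6)·3 + 4·(-5) + 2·3 = -4 - 5 - 18 - 20 + 6 = -41

-41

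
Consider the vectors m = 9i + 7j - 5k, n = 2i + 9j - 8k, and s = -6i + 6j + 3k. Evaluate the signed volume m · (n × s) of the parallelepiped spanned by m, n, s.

639

n × s:
i: 9·3 - (-8)·6 = 27 - (-48) = 75
j: (-8)·(-6) - 2·3 = 48 - 6 = 42
k: 2·6 - 9·(-6) = 12 - (-54) = 66
n × s = (75, 42, 66)
m · (n × s) = 9·75 + 7·42 + (-5)·66 = 675 + 294 - 330 = 639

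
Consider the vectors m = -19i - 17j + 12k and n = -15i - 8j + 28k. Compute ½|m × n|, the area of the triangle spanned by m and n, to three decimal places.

264.061

i: (-17)·28 - 12·(-8) = -476 - (-96) = -380
j: 12·(-15) - (-19)·28 = -180 - (-532) = 352
k: (-19)·(-8) - (-17)·(-15) = 152 - 255 = -103
m × n = (-380, 352, -103)
|m × n| = √((-380)² + 352² + (-103)²) = √278913 ≈ 528.1221
area = ½ · 528.1221 ≈ 264.061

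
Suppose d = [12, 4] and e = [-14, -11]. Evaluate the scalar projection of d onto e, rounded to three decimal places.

d · e = 12·(-14) + 4·(-11) = -168 - 44 = -212
|e| = √(196 + 121) = √317 ≈ 17.8045
comp_e d = -212 / √317 ≈ -11.907

-11.907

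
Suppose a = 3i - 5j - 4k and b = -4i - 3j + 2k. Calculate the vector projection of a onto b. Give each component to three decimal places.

a · b = 3·(-4) + (-5)·(-3) + (-4)·2 = -12 + 15 - 8 = -5
|b|² = 16 + 9 + 4 = 29
proj_b a = (-5/29) · (-4, -3, 2) ≈ (0.690, 0.517, -0.345)

(0.690, 0.517, -0.345)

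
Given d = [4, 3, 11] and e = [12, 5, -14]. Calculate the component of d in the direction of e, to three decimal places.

-4.763

d · e = 4·12 + 3·5 + 11·(-14) = 48 + 15 - 154 = -91
|e| = √(144 + 25 + 196) = √365 ≈ 19.1050
comp_e d = -91 / √365 ≈ -4.763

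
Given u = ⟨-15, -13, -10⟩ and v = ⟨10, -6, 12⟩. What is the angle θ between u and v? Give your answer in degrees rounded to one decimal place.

121.1

u · v = (-15)·10 + (-13)·(-6) + (-10)·12 = -150 + 78 - 120 = -192
|u|² = 225 + 169 + 100 = 494,  |u| = √494 ≈ 22.226111
|v|² = 100 + 36 + 144 = 280,  |v| = √280 ≈ 16.733201
cos θ = -192 / (22.226111 · 16.733201) ≈ -0.51625
θ = arccos(-0.51625) ≈ 121.1°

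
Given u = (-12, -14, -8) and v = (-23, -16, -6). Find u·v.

u · v = (-12)·(-23) + (-14)·(-16) + (-8)·(-6) = 276 + 224 + 48 = 548

548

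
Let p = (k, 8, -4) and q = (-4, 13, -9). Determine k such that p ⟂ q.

p · q = k·(-4) + 8·13 + (-4)·(-9) = 140 - 4k
Set equal to 0: -4k = -140, so k = 35.

35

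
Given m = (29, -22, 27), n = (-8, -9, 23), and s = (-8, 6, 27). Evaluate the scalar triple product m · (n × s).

-14993

n × s:
i: (-9)·27 - 23·6 = -243 - 138 = -381
j: 23·(-8) - (-8)·27 = -184 - (-216) = 32
k: (-8)·6 - (-9)·(-8) = -48 - 72 = -120
n × s = (-381, 32, -120)
m · (n × s) = 29·(-381) + (-22)·32 + 27·(-120) = -11049 - 704 - 3240 = -14993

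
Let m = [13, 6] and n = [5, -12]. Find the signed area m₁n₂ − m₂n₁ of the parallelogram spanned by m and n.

-186

13·(-12) - 6·5 = -156 - 30 = -186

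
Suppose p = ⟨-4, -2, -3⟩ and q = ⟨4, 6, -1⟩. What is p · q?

-25

p · q = (-4)·4 + (-2)·6 + (-3)·(-1) = -16 - 12 + 3 = -25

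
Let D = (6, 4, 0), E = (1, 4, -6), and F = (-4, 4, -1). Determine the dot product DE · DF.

56

DE = E − D = (-5, 0, -6)
DF = F − D = (-10, 0, -1)
DE · DF = (-5)·(-10) + 0·0 + (-6)·(-1) = 50 + 0 + 6 = 56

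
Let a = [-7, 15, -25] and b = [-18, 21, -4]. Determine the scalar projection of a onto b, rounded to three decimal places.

a · b = (-7)·(-18) + 15·21 + (-25)·(-4) = 126 + 315 + 100 = 541
|b| = √(324 + 441 + 16) = √781 ≈ 27.9464
comp_b a = 541 / √781 ≈ 19.359

19.359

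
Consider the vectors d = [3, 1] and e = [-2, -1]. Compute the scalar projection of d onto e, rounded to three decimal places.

d · e = 3·(-2) + 1·(-1) = -6 - 1 = -7
|e| = √(4 + 1) = √5 ≈ 2.2361
comp_e d = -7 / √5 ≈ -3.130

-3.130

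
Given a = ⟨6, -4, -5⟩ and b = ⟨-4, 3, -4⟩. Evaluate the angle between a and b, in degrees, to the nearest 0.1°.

106.5

a · b = 6·(-4) + (-4)·3 + (-5)·(-4) = -24 - 12 + 20 = -16
|a|² = 36 + 16 + 25 = 77,  |a| = √77 ≈ 8.774964
|b|² = 16 + 9 + 16 = 41,  |b| = √41 ≈ 6.403124
cos θ = -16 / (8.774964 · 6.403124) ≈ -0.28476
θ = arccos(-0.28476) ≈ 106.5°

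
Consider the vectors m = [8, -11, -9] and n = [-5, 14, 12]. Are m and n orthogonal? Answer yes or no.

no

m · n = 8·(-5) + (-11)·14 + (-9)·12 = -40 - 154 - 108 = -302
Nonzero, so the vectors are not orthogonal.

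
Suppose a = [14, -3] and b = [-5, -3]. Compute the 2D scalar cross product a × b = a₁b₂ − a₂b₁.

14·(-3) - (-3)·(-5) = -42 - 15 = -57

-57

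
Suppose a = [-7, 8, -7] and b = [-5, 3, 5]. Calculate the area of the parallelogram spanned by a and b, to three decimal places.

i: 8·5 - (-7)·3 = 40 - (-21) = 61
j: (-7)·(-5) - (-7)·5 = 35 - (-35) = 70
k: (-7)·3 - 8·(-5) = -21 - (-40) = 19
a × b = (61, 70, 19)
|a × b| = √(61² + 70² + 19²) = √8982 ≈ 94.7734

94.773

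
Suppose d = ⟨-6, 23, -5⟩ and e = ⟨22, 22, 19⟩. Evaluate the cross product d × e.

(547, 4, -638)

i: 23·19 - (-5)·22 = 437 - (-110) = 547
j: (-5)·22 - (-6)·19 = -110 - (-114) = 4
k: (-6)·22 - 23·22 = -132 - 506 = -638
d × e = (547, 4, -638)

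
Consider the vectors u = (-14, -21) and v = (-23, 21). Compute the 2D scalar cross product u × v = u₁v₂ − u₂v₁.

-777

(-14)·21 - (-21)·(-23) = -294 - 483 = -777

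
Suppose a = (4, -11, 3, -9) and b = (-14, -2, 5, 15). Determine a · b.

a · b = 4·(-14) + (-11)·(-2) + 3·5 + (-9)·15 = -56 + 22 + 15 - 135 = -154

-154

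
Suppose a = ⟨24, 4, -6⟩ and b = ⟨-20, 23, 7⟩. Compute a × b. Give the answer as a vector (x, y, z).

(166, -48, 632)

i: 4·7 - (-6)·23 = 28 - (-138) = 166
j: (-6)·(-20) - 24·7 = 120 - 168 = -48
k: 24·23 - 4·(-20) = 552 - (-80) = 632
a × b = (166, -48, 632)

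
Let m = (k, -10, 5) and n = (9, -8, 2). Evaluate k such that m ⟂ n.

m · n = k·9 + (-10)·(-8) + 5·2 = 90 + 9k
Set equal to 0: 9k = -90, so k = -10.

-10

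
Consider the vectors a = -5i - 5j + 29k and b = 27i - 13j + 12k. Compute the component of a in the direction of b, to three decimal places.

8.612

a · b = (-5)·27 + (-5)·(-13) + 29·12 = -135 + 65 + 348 = 278
|b| = √(729 + 169 + 144) = √1042 ≈ 32.2800
comp_b a = 278 / √1042 ≈ 8.612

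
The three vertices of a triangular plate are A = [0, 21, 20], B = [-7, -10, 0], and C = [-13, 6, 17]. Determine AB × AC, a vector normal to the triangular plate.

(-207, 239, -298)

AB = (-7, -31, -20)
AC = (-13, -15, -3)
i: (-31)·(-3) - (-20)·(-15) = 93 - 300 = -207
j: (-20)·(-13) - (-7)·(-3) = 260 - 21 = 239
k: (-7)·(-15) - (-31)·(-13) = 105 - 403 = -298
AB × AC = (-207, 239, -298)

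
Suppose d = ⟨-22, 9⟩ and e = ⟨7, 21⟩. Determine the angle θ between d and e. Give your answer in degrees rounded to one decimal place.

d · e = (-22)·7 + 9·21 = -154 + 189 = 35
|d|² = 484 + 81 = 565,  |d| = √565 ≈ 23.769729
|e|² = 49 + 441 = 490,  |e| = √490 ≈ 22.135944
cos θ = 35 / (23.769729 · 22.135944) ≈ 0.06652
θ = arccos(0.06652) ≈ 86.2°

86.2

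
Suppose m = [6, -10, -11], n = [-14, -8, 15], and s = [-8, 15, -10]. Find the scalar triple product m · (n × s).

n × s:
i: (-8)·(-10) - 15·15 = 80 - 225 = -145
j: 15·(-8) - (-14)·(-10) = -120 - 140 = -260
k: (-14)·15 - (-8)·(-8) = -210 - 64 = -274
n × s = (-145, -260, -274)
m · (n × s) = 6·(-145) + (-10)·(-260) + (-11)·(-274) = -870 + 2600 + 3014 = 4744

4744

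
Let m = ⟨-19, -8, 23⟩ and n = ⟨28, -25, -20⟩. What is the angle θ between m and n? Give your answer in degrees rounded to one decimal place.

127.1

m · n = (-19)·28 + (-8)·(-25) + 23·(-20) = -532 + 200 - 460 = -792
|m|² = 361 + 64 + 529 = 954,  |m| = √954 ≈ 30.886890
|n|² = 784 + 625 + 400 = 1809,  |n| = √1809 ≈ 42.532341
cos θ = -792 / (30.886890 · 42.532341) ≈ -0.60288
θ = arccos(-0.60288) ≈ 127.1°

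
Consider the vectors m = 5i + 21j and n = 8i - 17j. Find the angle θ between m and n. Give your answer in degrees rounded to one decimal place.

m · n = 5·8 + 21·(-17) = 40 - 357 = -317
|m|² = 25 + 441 = 466,  |m| = √466 ≈ 21.587033
|n|² = 64 + 289 = 353,  |n| = √353 ≈ 18.788294
cos θ = -317 / (21.587033 · 18.788294) ≈ -0.78159
θ = arccos(-0.78159) ≈ 141.4°

141.4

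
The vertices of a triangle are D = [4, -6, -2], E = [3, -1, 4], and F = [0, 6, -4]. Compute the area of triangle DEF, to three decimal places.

43.197

DE = (-1, 5, 6),  DF = (-4, 12, -2)
i: 5·(-2) - 6·12 = -10 - 72 = -82
j: 6·(-4) - (-1)·(-2) = -24 - 2 = -26
k: (-1)·12 - 5·(-4) = -12 - (-20) = 8
DE × DF = (-82, -26, 8)
|DE × DF| = √7464 ≈ 86.3944
area = ½ · 86.3944 ≈ 43.197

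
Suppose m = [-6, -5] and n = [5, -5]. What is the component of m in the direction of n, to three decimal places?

m · n = (-6)·5 + (-5)·(-5) = -30 + 25 = -5
|n| = √(25 + 25) = √50 ≈ 7.0711
comp_n m = -5 / √50 ≈ -0.707

-0.707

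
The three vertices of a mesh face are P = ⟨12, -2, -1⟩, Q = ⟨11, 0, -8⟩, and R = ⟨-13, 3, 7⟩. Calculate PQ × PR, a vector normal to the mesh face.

(51, 183, 45)

PQ = (-1, 2, -7)
PR = (-25, 5, 8)
i: 2·8 - (-7)·5 = 16 - (-35) = 51
j: (-7)·(-25) - (-1)·8 = 175 - (-8) = 183
k: (-1)·5 - 2·(-25) = -5 - (-50) = 45
PQ × PR = (51, 183, 45)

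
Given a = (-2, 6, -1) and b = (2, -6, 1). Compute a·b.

a · b = (-2)·2 + 6·(-6) + (-1)·1 = -4 - 36 - 1 = -41

-41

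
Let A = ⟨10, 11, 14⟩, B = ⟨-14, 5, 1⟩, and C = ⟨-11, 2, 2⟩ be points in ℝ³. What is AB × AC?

AB = (-24, -6, -13)
AC = (-21, -9, -12)
i: (-6)·(-12) - (-13)·(-9) = 72 - 117 = -45
j: (-13)·(-21) - (-24)·(-12) = 273 - 288 = -15
k: (-24)·(-9) - (-6)·(-21) = 216 - 126 = 90
AB × AC = (-45, -15, 90)

(-45, -15, 90)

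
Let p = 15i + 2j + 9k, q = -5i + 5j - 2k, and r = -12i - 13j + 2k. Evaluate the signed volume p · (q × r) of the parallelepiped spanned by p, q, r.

953

q × r:
i: 5·2 - (-2)·(-13) = 10 - 26 = -16
j: (-2)·(-12) - (-5)·2 = 24 - (-10) = 34
k: (-5)·(-13) - 5·(-12) = 65 - (-60) = 125
q × r = (-16, 34, 125)
p · (q × r) = 15·(-16) + 2·34 + 9·125 = -240 + 68 + 1125 = 953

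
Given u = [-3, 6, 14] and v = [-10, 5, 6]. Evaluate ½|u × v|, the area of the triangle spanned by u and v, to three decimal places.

67.203

i: 6·6 - 14·5 = 36 - 70 = -34
j: 14·(-10) - (-3)·6 = -140 - (-18) = -122
k: (-3)·5 - 6·(-10) = -15 - (-60) = 45
u × v = (-34, -122, 45)
|u × v| = √((-34)² + (-122)² + 45²) = √18065 ≈ 134.4061
area = ½ · 134.4061 ≈ 67.203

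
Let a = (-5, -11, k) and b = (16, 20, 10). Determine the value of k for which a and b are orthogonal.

a · b = (-5)·16 + (-11)·20 + k·10 = -300 + 10k
Set equal to 0: 10k = 300, so k = 30.

30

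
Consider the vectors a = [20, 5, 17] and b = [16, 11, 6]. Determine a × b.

(-157, 152, 140)

i: 5·6 - 17·11 = 30 - 187 = -157
j: 17·16 - 20·6 = 272 - 120 = 152
k: 20·11 - 5·16 = 220 - 80 = 140
a × b = (-157, 152, 140)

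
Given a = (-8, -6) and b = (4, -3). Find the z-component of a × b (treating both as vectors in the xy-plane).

48

(-8)·(-3) - (-6)·4 = 24 - (-24) = 48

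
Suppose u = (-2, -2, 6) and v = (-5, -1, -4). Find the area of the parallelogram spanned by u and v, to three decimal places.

41.280

i: (-2)·(-4) - 6·(-1) = 8 - (-6) = 14
j: 6·(-5) - (-2)·(-4) = -30 - 8 = -38
k: (-2)·(-1) - (-2)·(-5) = 2 - 10 = -8
u × v = (14, -38, -8)
|u × v| = √(14² + (-38)² + (-8)²) = √1704 ≈ 41.2795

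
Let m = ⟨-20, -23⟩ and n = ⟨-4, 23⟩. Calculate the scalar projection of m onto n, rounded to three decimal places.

-19.233

m · n = (-20)·(-4) + (-23)·23 = 80 - 529 = -449
|n| = √(16 + 529) = √545 ≈ 23.3452
comp_n m = -449 / √545 ≈ -19.233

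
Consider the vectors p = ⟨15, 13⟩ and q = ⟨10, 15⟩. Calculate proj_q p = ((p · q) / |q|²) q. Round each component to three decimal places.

p · q = 15·10 + 13·15 = 150 + 195 = 345
|q|² = 100 + 225 = 325
proj_q p = (345/325) · (10, 15) ≈ (10.615, 15.923)

(10.615, 15.923)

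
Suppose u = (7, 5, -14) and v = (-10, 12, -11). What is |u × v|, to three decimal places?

278.952

i: 5·(-11) - (-14)·12 = -55 - (-168) = 113
j: (-14)·(-10) - 7·(-11) = 140 - (-77) = 217
k: 7·12 - 5·(-10) = 84 - (-50) = 134
u × v = (113, 217, 134)
|u × v| = √(113² + 217² + 134²) = √77814 ≈ 278.9516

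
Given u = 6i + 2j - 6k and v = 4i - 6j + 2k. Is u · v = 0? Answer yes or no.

yes

u · v = 6·4 + 2·(-6) + (-6)·2 = 24 - 12 - 12 = 0
Zero, so the vectors are orthogonal.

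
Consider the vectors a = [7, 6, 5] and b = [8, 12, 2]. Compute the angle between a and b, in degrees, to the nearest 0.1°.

25.4

a · b = 7·8 + 6·12 + 5·2 = 56 + 72 + 10 = 138
|a|² = 49 + 36 + 25 = 110,  |a| = √110 ≈ 10.488088
|b|² = 64 + 144 + 4 = 212,  |b| = √212 ≈ 14.560220
cos θ = 138 / (10.488088 · 14.560220) ≈ 0.90368
θ = arccos(0.90368) ≈ 25.4°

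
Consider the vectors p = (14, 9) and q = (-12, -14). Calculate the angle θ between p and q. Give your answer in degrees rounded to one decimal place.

p · q = 14·(-12) + 9·(-14) = -168 - 126 = -294
|p|² = 196 + 81 = 277,  |p| = √277 ≈ 16.643317
|q|² = 144 + 196 = 340,  |q| = √340 ≈ 18.439089
cos θ = -294 / (16.643317 · 18.439089) ≈ -0.95801
θ = arccos(-0.95801) ≈ 163.3°

163.3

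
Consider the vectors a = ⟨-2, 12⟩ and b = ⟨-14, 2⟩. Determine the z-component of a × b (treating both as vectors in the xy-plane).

(-2)·2 - 12·(-14) = -4 - (-168) = 164

164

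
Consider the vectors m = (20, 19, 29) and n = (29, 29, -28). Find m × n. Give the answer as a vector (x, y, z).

i: 19·(-28) - 29·29 = -532 - 841 = -1373
j: 29·29 - 20·(-28) = 841 - (-560) = 1401
k: 20·29 - 19·29 = 580 - 551 = 29
m × n = (-1373, 1401, 29)

(-1373, 1401, 29)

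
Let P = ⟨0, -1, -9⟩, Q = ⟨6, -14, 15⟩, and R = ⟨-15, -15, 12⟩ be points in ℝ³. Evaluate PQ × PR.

PQ = (6, -13, 24)
PR = (-15, -14, 21)
i: (-13)·21 - 24·(-14) = -273 - (-336) = 63
j: 24·(-15) - 6·21 = -360 - 126 = -486
k: 6·(-14) - (-13)·(-15) = -84 - 195 = -279
PQ × PR = (63, -486, -279)

(63, -486, -279)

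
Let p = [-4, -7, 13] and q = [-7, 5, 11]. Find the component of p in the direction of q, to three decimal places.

9.739

p · q = (-4)·(-7) + (-7)·5 + 13·11 = 28 - 35 + 143 = 136
|q| = √(49 + 25 + 121) = √195 ≈ 13.9642
comp_q p = 136 / √195 ≈ 9.739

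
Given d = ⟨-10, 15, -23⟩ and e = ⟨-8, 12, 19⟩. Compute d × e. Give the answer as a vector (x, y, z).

(561, 374, 0)

i: 15·19 - (-23)·12 = 285 - (-276) = 561
j: (-23)·(-8) - (-10)·19 = 184 - (-190) = 374
k: (-10)·12 - 15·(-8) = -120 - (-120) = 0
d × e = (561, 374, 0)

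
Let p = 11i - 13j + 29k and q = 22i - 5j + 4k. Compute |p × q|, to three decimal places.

i: (-13)·4 - 29·(-5) = -52 - (-145) = 93
j: 29·22 - 11·4 = 638 - 44 = 594
k: 11·(-5) - (-13)·22 = -55 - (-286) = 231
p × q = (93, 594, 231)
|p × q| = √(93² + 594² + 231²) = √414846 ≈ 644.0854

644.085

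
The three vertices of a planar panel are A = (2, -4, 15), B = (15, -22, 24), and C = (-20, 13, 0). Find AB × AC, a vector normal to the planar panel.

AB = (13, -18, 9)
AC = (-22, 17, -15)
i: (-18)·(-15) - 9·17 = 270 - 153 = 117
j: 9·(-22) - 13·(-15) = -198 - (-195) = -3
k: 13·17 - (-18)·(-22) = 221 - 396 = -175
AB × AC = (117, -3, -175)

(117, -3, -175)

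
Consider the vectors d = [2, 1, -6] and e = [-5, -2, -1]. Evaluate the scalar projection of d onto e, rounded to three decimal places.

d · e = 2·(-5) + 1·(-2) + (-6)·(-1) = -10 - 2 + 6 = -6
|e| = √(25 + 4 + 1) = √30 ≈ 5.4772
comp_e d = -6 / √30 ≈ -1.095

-1.095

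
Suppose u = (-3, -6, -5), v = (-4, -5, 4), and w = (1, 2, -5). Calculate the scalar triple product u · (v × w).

v × w:
i: (-5)·(-5) - 4·2 = 25 - 8 = 17
j: 4·1 - (-4)·(-5) = 4 - 20 = -16
k: (-4)·2 - (-5)·1 = -8 - (-5) = -3
v × w = (17, -16, -3)
u · (v × w) = (-3)·17 + (-6)·(-16) + (-5)·(-3) = -51 + 96 + 15 = 60

60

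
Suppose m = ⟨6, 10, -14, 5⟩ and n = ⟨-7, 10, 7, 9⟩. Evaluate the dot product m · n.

5

m · n = 6·(-7) + 10·10 + (-14)·7 + 5·9 = -42 + 100 - 98 + 45 = 5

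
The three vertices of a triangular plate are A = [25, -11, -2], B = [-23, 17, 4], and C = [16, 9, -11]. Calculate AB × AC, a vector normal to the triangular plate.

(-372, -486, -708)

AB = (-48, 28, 6)
AC = (-9, 20, -9)
i: 28·(-9) - 6·20 = -252 - 120 = -372
j: 6·(-9) - (-48)·(-9) = -54 - 432 = -486
k: (-48)·20 - 28·(-9) = -960 - (-252) = -708
AB × AC = (-372, -486, -708)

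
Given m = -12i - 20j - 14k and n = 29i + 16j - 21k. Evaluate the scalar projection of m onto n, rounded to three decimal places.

m · n = (-12)·29 + (-20)·16 + (-14)·(-21) = -348 - 320 + 294 = -374
|n| = √(841 + 256 + 441) = √1538 ≈ 39.2173
comp_n m = -374 / √1538 ≈ -9.537

-9.537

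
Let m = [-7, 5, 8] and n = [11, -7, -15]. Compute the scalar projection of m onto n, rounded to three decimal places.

m · n = (-7)·11 + 5·(-7) + 8·(-15) = -77 - 35 - 120 = -232
|n| = √(121 + 49 + 225) = √395 ≈ 19.8746
comp_n m = -232 / √395 ≈ -11.673

-11.673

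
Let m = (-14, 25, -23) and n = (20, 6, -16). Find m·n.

m · n = (-14)·20 + 25·6 + (-23)·(-16) = -280 + 150 + 368 = 238

238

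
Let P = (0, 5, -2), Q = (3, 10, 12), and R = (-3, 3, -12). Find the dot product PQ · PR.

PQ = Q − P = (3, 5, 14)
PR = R − P = (-3, -2, -10)
PQ · PR = 3·(-3) + 5·(-2) + 14·(-10) = -9 - 10 - 140 = -159

-159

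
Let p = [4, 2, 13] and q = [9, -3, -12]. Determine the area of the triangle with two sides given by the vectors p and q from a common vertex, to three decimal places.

84.187

i: 2·(-12) - 13·(-3) = -24 - (-39) = 15
j: 13·9 - 4·(-12) = 117 - (-48) = 165
k: 4·(-3) - 2·9 = -12 - 18 = -30
p × q = (15, 165, -30)
|p × q| = √(15² + 165² + (-30)²) = √28350 ≈ 168.3746
area = ½ · 168.3746 ≈ 84.187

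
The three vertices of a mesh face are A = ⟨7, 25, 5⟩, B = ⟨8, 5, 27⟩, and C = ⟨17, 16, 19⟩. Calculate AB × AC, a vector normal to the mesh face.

AB = (1, -20, 22)
AC = (10, -9, 14)
i: (-20)·14 - 22·(-9) = -280 - (-198) = -82
j: 22·10 - 1·14 = 220 - 14 = 206
k: 1·(-9) - (-20)·10 = -9 - (-200) = 191
AB × AC = (-82, 206, 191)

(-82, 206, 191)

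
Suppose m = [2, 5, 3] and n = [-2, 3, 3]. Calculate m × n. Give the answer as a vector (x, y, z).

i: 5·3 - 3·3 = 15 - 9 = 6
j: 3·(-2) - 2·3 = -6 - 6 = -12
k: 2·3 - 5·(-2) = 6 - (-10) = 16
m × n = (6, -12, 16)

(6, -12, 16)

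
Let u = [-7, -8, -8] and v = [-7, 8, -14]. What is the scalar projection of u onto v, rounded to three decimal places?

5.518

u · v = (-7)·(-7) + (-8)·8 + (-8)·(-14) = 49 - 64 + 112 = 97
|v| = √(49 + 64 + 196) = √309 ≈ 17.5784
comp_v u = 97 / √309 ≈ 5.518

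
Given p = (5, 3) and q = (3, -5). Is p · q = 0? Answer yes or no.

yes

p · q = 5·3 + 3·(-5) = 15 - 15 = 0
Zero, so the vectors are orthogonal.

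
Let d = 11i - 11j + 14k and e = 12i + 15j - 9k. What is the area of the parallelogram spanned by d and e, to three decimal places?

414.511

i: (-11)·(-9) - 14·15 = 99 - 210 = -111
j: 14·12 - 11·(-9) = 168 - (-99) = 267
k: 11·15 - (-11)·12 = 165 - (-132) = 297
d × e = (-111, 267, 297)
|d × e| = √((-111)² + 267² + 297²) = √171819 ≈ 414.5106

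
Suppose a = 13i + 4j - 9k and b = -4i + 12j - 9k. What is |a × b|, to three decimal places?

i: 4·(-9) - (-9)·12 = -36 - (-108) = 72
j: (-9)·(-4) - 13·(-9) = 36 - (-117) = 153
k: 13·12 - 4·(-4) = 156 - (-16) = 172
a × b = (72, 153, 172)
|a × b| = √(72² + 153² + 172²) = √58177 ≈ 241.1991

241.199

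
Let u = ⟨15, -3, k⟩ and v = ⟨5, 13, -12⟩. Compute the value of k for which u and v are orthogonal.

3

u · v = 15·5 + (-3)·13 + k·(-12) = 36 - 12k
Set equal to 0: -12k = -36, so k = 3.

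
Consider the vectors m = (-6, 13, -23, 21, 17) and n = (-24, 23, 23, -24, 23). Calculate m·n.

m · n = (-6)·(-24) + 13·23 + (-23)·23 + 21·(-24) + 17·23 = 144 + 299 - 529 - 504 + 391 = -199

-199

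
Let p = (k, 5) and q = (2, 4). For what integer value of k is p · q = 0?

p · q = k·2 + 5·4 = 20 + 2k
Set equal to 0: 2k = -20, so k = -10.

-10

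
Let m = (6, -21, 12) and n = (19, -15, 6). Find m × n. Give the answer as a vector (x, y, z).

(54, 192, 309)

i: (-21)·6 - 12·(-15) = -126 - (-180) = 54
j: 12·19 - 6·6 = 228 - 36 = 192
k: 6·(-15) - (-21)·19 = -90 - (-399) = 309
m × n = (54, 192, 309)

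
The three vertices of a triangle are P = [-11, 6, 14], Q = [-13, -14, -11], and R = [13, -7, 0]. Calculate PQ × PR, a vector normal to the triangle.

PQ = (-2, -20, -25)
PR = (24, -13, -14)
i: (-20)·(-14) - (-25)·(-13) = 280 - 325 = -45
j: (-25)·24 - (-2)·(-14) = -600 - 28 = -628
k: (-2)·(-13) - (-20)·24 = 26 - (-480) = 506
PQ × PR = (-45, -628, 506)

(-45, -628, 506)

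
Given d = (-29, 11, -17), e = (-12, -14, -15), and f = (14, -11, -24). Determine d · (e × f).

-16013

e × f:
i: (-14)·(-24) - (-15)·(-11) = 336 - 165 = 171
j: (-15)·14 - (-12)·(-24) = -210 - 288 = -498
k: (-12)·(-11) - (-14)·14 = 132 - (-196) = 328
e × f = (171, -498, 328)
d · (e × f) = (-29)·171 + 11·(-498) + (-17)·328 = -4959 - 5478 - 5576 = -16013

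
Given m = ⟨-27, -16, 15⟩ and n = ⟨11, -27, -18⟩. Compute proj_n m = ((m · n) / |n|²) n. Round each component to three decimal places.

m · n = (-27)·11 + (-16)·(-27) + 15·(-18) = -297 + 432 - 270 = -135
|n|² = 121 + 729 + 324 = 1174
proj_n m = (-135/1174) · (11, -27, -18) ≈ (-1.265, 3.105, 2.070)

(-1.265, 3.105, 2.070)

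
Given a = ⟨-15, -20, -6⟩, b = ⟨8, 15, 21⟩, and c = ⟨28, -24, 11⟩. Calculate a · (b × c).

b × c:
i: 15·11 - 21·(-24) = 165 - (-504) = 669
j: 21·28 - 8·11 = 588 - 88 = 500
k: 8·(-24) - 15·28 = -192 - 420 = -612
b × c = (669, 500, -612)
a · (b × c) = (-15)·669 + (-20)·500 + (-6)·(-612) = -10035 - 10000 + 3672 = -16363

-16363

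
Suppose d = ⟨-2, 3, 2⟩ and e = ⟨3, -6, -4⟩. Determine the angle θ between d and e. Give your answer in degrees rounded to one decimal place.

173.6

d · e = (-2)·3 + 3·(-6) + 2·(-4) = -6 - 18 - 8 = -32
|d|² = 4 + 9 + 4 = 17,  |d| = √17 ≈ 4.123106
|e|² = 9 + 36 + 16 = 61,  |e| = √61 ≈ 7.810250
cos θ = -32 / (4.123106 · 7.810250) ≈ -0.99371
θ = arccos(-0.99371) ≈ 173.6°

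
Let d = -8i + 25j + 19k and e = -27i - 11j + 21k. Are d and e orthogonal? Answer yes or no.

d · e = (-8)·(-27) + 25·(-11) + 19·21 = 216 - 275 + 399 = 340
Nonzero, so the vectors are not orthogonal.

no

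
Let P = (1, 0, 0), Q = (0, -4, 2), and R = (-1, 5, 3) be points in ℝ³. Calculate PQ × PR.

PQ = (-1, -4, 2)
PR = (-2, 5, 3)
i: (-4)·3 - 2·5 = -12 - 10 = -22
j: 2·(-2) - (-1)·3 = -4 - (-3) = -1
k: (-1)·5 - (-4)·(-2) = -5 - 8 = -13
PQ × PR = (-22, -1, -13)

(-22, -1, -13)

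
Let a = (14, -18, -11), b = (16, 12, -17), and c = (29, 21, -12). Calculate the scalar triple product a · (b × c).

b × c:
i: 12·(-12) - (-17)·21 = -144 - (-357) = 213
j: (-17)·29 - 16·(-12) = -493 - (-192) = -301
k: 16·21 - 12·29 = 336 - 348 = -12
b × c = (213, -301, -12)
a · (b × c) = 14·213 + (-18)·(-301) + (-11)·(-12) = 2982 + 5418 + 132 = 8532

8532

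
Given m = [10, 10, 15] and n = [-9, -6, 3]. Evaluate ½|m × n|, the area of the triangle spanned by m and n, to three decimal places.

i: 10·3 - 15·(-6) = 30 - (-90) = 120
j: 15·(-9) - 10·3 = -135 - 30 = -165
k: 10·(-6) - 10·(-9) = -60 - (-90) = 30
m × n = (120, -165, 30)
|m × n| = √(120² + (-165)² + 30²) = √42525 ≈ 206.2159
area = ½ · 206.2159 ≈ 103.108

103.108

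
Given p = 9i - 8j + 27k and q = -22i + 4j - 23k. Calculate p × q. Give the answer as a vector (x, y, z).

(76, -387, -140)

i: (-8)·(-23) - 27·4 = 184 - 108 = 76
j: 27·(-22) - 9·(-23) = -594 - (-207) = -387
k: 9·4 - (-8)·(-22) = 36 - 176 = -140
p × q = (76, -387, -140)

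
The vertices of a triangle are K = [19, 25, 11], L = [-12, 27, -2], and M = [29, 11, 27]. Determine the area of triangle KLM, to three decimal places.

KL = (-31, 2, -13),  KM = (10, -14, 16)
i: 2·16 - (-13)·(-14) = 32 - 182 = -150
j: (-13)·10 - (-31)·16 = -130 - (-496) = 366
k: (-31)·(-14) - 2·10 = 434 - 20 = 414
KL × KM = (-150, 366, 414)
|KL × KM| = √327852 ≈ 572.5836
area = ½ · 572.5836 ≈ 286.292

286.292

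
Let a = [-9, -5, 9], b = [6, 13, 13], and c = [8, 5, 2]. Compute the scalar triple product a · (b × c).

-775

b × c:
i: 13·2 - 13·5 = 26 - 65 = -39
j: 13·8 - 6·2 = 104 - 12 = 92
k: 6·5 - 13·8 = 30 - 104 = -74
b × c = (-39, 92, -74)
a · (b × c) = (-9)·(-39) + (-5)·92 + 9·(-74) = 351 - 460 - 666 = -775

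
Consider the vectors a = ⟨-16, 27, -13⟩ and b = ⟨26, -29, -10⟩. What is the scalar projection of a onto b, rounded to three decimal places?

-26.584

a · b = (-16)·26 + 27·(-29) + (-13)·(-10) = -416 - 783 + 130 = -1069
|b| = √(676 + 841 + 100) = √1617 ≈ 40.2119
comp_b a = -1069 / √1617 ≈ -26.584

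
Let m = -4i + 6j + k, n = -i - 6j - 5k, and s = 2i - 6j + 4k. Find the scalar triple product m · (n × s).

n × s:
i: (-6)·4 - (-5)·(-6) = -24 - 30 = -54
j: (-5)·2 - (-1)·4 = -10 - (-4) = -6
k: (-1)·(-6) - (-6)·2 = 6 - (-12) = 18
n × s = (-54, -6, 18)
m · (n × s) = (-4)·(-54) + 6·(-6) + 1·18 = 216 - 36 + 18 = 198

198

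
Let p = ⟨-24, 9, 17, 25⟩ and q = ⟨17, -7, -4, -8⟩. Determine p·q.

-739

p · q = (-24)·17 + 9·(-7) + 17·(-4) + 25·(-8) = -408 - 63 - 68 - 200 = -739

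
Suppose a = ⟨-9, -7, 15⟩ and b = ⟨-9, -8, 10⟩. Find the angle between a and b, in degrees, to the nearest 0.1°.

a · b = (-9)·(-9) + (-7)·(-8) + 15·10 = 81 + 56 + 150 = 287
|a|² = 81 + 49 + 225 = 355,  |a| = √355 ≈ 18.841444
|b|² = 81 + 64 + 100 = 245,  |b| = √245 ≈ 15.652476
cos θ = 287 / (18.841444 · 15.652476) ≈ 0.97316
θ = arccos(0.97316) ≈ 13.3°

13.3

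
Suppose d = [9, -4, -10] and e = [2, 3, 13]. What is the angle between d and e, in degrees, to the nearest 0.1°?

130.9

d · e = 9·2 + (-4)·3 + (-10)·13 = 18 - 12 - 130 = -124
|d|² = 81 + 16 + 100 = 197,  |d| = √197 ≈ 14.035669
|e|² = 4 + 9 + 169 = 182,  |e| = √182 ≈ 13.490738
cos θ = -124 / (14.035669 · 13.490738) ≈ -0.65487
θ = arccos(-0.65487) ≈ 130.9°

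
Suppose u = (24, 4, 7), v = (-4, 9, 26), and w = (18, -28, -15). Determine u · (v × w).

v × w:
i: 9·(-15) - 26·(-28) = -135 - (-728) = 593
j: 26·18 - (-4)·(-15) = 468 - 60 = 408
k: (-4)·(-28) - 9·18 = 112 - 162 = -50
v × w = (593, 408, -50)
u · (v × w) = 24·593 + 4·408 + 7·(-50) = 14232 + 1632 - 350 = 15514

15514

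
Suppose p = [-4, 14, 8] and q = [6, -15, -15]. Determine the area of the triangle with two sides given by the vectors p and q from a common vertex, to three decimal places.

i: 14·(-15) - 8·(-15) = -210 - (-120) = -90
j: 8·6 - (-4)·(-15) = 48 - 60 = -12
k: (-4)·(-15) - 14·6 = 60 - 84 = -24
p × q = (-90, -12, -24)
|p × q| = √((-90)² + (-12)² + (-24)²) = √8820 ≈ 93.9149
area = ½ · 93.9149 ≈ 46.957

46.957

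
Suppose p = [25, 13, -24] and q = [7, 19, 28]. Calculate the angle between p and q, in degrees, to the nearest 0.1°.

p · q = 25·7 + 13·19 + (-24)·28 = 175 + 247 - 672 = -250
|p|² = 625 + 169 + 576 = 1370,  |p| = √1370 ≈ 37.013511
|q|² = 49 + 361 + 784 = 1194,  |q| = √1194 ≈ 34.554305
cos θ = -250 / (37.013511 · 34.554305) ≈ -0.19547
θ = arccos(-0.19547) ≈ 101.3°

101.3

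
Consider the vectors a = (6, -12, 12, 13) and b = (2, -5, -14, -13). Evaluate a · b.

a · b = 6·2 + (-12)·(-5) + 12·(-14) + 13·(-13) = 12 + 60 - 168 - 169 = -265

-265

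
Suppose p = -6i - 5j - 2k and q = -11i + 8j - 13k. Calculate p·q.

52

p · q = (-6)·(-11) + (-5)·8 + (-2)·(-13) = 66 - 40 + 26 = 52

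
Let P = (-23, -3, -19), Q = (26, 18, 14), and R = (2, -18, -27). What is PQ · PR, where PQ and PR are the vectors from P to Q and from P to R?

646

PQ = Q − P = (49, 21, 33)
PR = R − P = (25, -15, -8)
PQ · PR = 49·25 + 21·(-15) + 33·(-8) = 1225 - 315 - 264 = 646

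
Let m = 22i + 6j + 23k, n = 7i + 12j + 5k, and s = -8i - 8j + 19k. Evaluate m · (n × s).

5778

n × s:
i: 12·19 - 5·(-8) = 228 - (-40) = 268
j: 5·(-8) - 7·19 = -40 - 133 = -173
k: 7·(-8) - 12·(-8) = -56 - (-96) = 40
n × s = (268, -173, 40)
m · (n × s) = 22·268 + 6·(-173) + 23·40 = 5896 - 1038 + 920 = 5778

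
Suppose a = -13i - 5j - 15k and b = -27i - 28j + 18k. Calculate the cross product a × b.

(-510, 639, 229)

i: (-5)·18 - (-15)·(-28) = -90 - 420 = -510
j: (-15)·(-27) - (-13)·18 = 405 - (-234) = 639
k: (-13)·(-28) - (-5)·(-27) = 364 - 135 = 229
a × b = (-510, 639, 229)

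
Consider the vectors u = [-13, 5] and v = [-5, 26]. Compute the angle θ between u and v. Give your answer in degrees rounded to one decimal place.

58.1

u · v = (-13)·(-5) + 5·26 = 65 + 130 = 195
|u|² = 169 + 25 = 194,  |u| = √194 ≈ 13.928388
|v|² = 25 + 676 = 701,  |v| = √701 ≈ 26.476405
cos θ = 195 / (13.928388 · 26.476405) ≈ 0.52878
θ = arccos(0.52878) ≈ 58.1°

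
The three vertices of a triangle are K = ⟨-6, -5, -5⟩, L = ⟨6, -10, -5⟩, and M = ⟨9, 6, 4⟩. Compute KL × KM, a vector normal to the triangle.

KL = (12, -5, 0)
KM = (15, 11, 9)
i: (-5)·9 - 0·11 = -45 - 0 = -45
j: 0·15 - 12·9 = 0 - 108 = -108
k: 12·11 - (-5)·15 = 132 - (-75) = 207
KL × KM = (-45, -108, 207)

(-45, -108, 207)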